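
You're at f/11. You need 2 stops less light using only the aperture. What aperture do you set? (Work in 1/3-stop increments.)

f/22

Aperture: f/11 → f/13 → f/14 → f/16 → f/18 → f/20 → f/22 — 2 stops stopped down (darker).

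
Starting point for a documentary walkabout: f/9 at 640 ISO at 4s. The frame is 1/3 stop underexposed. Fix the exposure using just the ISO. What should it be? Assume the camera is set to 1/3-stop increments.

ISO 800

Underexposed by 1/3 stop → need 1/3 stop brighter.
ISO: 640 → 800.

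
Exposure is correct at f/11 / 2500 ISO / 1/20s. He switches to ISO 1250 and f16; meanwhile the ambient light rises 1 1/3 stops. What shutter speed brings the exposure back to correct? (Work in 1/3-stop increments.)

Scene light: 1 1/3 stops brighter.
ISO: 2500 → 2000 → 1600 → 1250 — 1 stop lower (darker).
Aperture: f/11 → f/13 → f/14 → f/16 — 1 stop smaller aperture (darker).
Net so far: 2/3 stop darker. Shutter speed: 1/20 → 1/15 → 1/13.

1/13s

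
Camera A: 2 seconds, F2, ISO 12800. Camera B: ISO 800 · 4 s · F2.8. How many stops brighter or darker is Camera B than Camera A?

Aperture: f/2 → f/2.8 — 1 stop smaller aperture (darker).
Shutter speed: 2 → 4 — 1 stop longer (brighter).
ISO: 12800 → 6400 → 3200 → 1600 → 800 — 4 stops dropped (darker).
Net: −1 +1 −4 = −4 stops.

4 stops darker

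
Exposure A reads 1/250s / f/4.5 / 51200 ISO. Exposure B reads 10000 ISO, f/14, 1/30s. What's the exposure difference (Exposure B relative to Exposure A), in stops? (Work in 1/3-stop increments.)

Aperture: f/4.5 → f/5 → f/5.6 → f/6.3 → f/7.1 → f/8 → f/9 → f/10 → f/11 → f/13 → f/14 — 3 1/3 stops stopped down (darker).
Shutter speed: 1/250 → 1/200 → 1/160 → 1/125 → 1/100 → 1/80 → 1/60 → 1/50 → 1/40 → 1/30 — 3 stops slower (brighter).
ISO: 51200 → 40000 → 32000 → 25600 → 20000 → 16000 → 12800 → 10000 — 2 1/3 stops lower (darker).
Net: −3 1/3 +3 −2 1/3 = −2 2/3 stops.

2 2/3 stops darker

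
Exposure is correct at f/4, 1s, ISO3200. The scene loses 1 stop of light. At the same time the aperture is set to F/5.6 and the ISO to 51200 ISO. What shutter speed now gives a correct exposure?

Scene light: 1 stop darker.
Aperture: f/4 → f/5.6 — 1 stop narrower (darker).
ISO: 3200 → 6400 → 12800 → 25600 → 51200 — 4 stops higher (brighter).
Net so far: 2 stops brighter. Shutter speed: 1 → 1/2 → 1/4.

1/4s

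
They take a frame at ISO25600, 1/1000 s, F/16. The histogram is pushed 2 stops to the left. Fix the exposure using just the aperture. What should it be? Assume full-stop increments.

f/8

Underexposed by 2 stops → need 2 stops brighter.
Aperture: f/16 → f/11 → f/8.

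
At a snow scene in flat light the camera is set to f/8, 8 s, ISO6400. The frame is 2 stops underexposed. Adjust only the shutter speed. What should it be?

30 s

Underexposed by 2 stops → need 2 stops brighter.
Shutter speed: 8 → 15 → 30.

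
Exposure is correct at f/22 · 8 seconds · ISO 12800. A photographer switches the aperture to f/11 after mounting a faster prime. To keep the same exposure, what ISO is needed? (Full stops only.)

Aperture: f/22 → f/16 → f/11 — 2 stops opened up (brighter).
Need 2 stops darker from the ISO: 12800 → 6400 → 3200.

ISO 3200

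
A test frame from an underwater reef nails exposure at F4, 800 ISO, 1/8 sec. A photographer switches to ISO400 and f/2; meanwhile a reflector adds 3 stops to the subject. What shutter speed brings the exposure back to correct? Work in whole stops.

Scene light: 3 stops brighter.
ISO: 800 → 400 — 1 stop dropped (darker).
Aperture: f/4 → f/2.8 → f/2 — 2 stops wider (brighter).
Net so far: 4 stops brighter. Shutter speed: 1/8 → 1/15 → 1/30 → 1/60 → 1/125.

1/125s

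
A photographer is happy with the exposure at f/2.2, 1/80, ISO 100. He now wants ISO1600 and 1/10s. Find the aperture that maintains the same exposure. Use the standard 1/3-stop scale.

f/25

ISO: 100 → 125 → 160 → 200 → 250 → 320 → 400 → 500 → 640 → 800 → 1000 → 1250 → 1600 — 4 stops raised (brighter).
Shutter speed: 1/80 → 1/60 → 1/50 → 1/40 → 1/30 → 1/25 → 1/20 → 1/15 → 1/13 → 1/10 — 3 stops slower (brighter).
Net change so far: 7 stops brighter. Offset with the aperture: f/2.2 → f/2.5 → f/2.8 → f/3.2 → f/3.5 → f/4 → f/4.5 → f/5 → f/5.6 → f/6.3 → f/7.1 → f/8 → f/9 → f/10 → f/11 → f/13 → f/14 → f/16 → f/18 → f/20 → f/22 → f/25.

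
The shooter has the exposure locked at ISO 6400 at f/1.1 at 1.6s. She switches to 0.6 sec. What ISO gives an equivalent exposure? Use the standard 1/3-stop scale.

ISO 16000

Shutter speed: 1.6 → 1.3 → 1 → 0.8 → 0.6 — 1 1/3 stops shorter (darker).
Need 1 1/3 stops brighter from the ISO: 6400 → 8000 → 10000 → 12800 → 16000.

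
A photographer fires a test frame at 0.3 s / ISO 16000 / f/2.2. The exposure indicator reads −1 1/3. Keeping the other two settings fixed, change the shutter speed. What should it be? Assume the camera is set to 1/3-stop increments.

0.8 s

Underexposed by 1 1/3 stops → need 1 1/3 stops brighter.
Shutter speed: 0.3 → 0.4 → 0.5 → 0.6 → 0.8.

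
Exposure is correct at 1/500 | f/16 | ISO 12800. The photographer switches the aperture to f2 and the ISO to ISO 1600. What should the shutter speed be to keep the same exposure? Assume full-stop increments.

Aperture: f/16 → f/11 → f/8 → f/5.6 → f/4 → f/2.8 → f/2 — 6 stops larger aperture (brighter).
ISO: 12800 → 6400 → 3200 → 1600 — 3 stops lower (darker).
Net change so far: 3 stops brighter. Offset with the shutter speed: 1/500 → 1/1000 → 1/2000 → 1/4000.

1/4000s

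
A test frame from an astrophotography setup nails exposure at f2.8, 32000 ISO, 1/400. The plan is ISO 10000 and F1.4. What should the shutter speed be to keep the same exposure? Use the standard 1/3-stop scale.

1/500s

ISO: 32000 → 25600 → 20000 → 16000 → 12800 → 10000 — 1 2/3 stops lower (darker).
Aperture: f/2.8 → f/2.5 → f/2.2 → f/2 → f/1.8 → f/1.6 → f/1.4 — 2 stops wider (brighter).
Net change so far: 1/3 stop brighter. Offset with the shutter speed: 1/400 → 1/500.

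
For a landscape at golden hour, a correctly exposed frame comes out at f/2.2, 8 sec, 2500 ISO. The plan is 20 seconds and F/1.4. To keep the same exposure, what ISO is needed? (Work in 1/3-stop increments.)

Shutter speed: 8 → 10 → 13 → 15 → 20 — 1 1/3 stops slower (brighter).
Aperture: f/2.2 → f/2 → f/1.8 → f/1.6 → f/1.4 — 1 1/3 stops wider (brighter).
Net change so far: 2 2/3 stops brighter. Offset with the ISO: 2500 → 2000 → 1600 → 1250 → 1000 → 800 → 640 → 500 → 400.

ISO 400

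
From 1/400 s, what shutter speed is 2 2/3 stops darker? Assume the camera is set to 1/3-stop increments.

1/2500s

Shutter speed: 1/400 → 1/500 → 1/640 → 1/800 → 1/1000 → 1/1250 → 1/1600 → 1/2000 → 1/2500 — 2 2/3 stops faster (darker).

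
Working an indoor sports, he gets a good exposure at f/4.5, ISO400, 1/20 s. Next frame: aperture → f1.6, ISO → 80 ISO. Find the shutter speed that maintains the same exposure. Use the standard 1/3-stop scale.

Aperture: f/4.5 → f/4 → f/3.5 → f/3.2 → f/2.8 → f/2.5 → f/2.2 → f/2 → f/1.8 → f/1.6 — 3 stops wider (brighter).
ISO: 400 → 320 → 250 → 200 → 160 → 125 → 100 → 80 — 2 1/3 stops dropped (darker).
Net change so far: 2/3 stop brighter. Offset with the shutter speed: 1/20 → 1/25 → 1/30.

1/30s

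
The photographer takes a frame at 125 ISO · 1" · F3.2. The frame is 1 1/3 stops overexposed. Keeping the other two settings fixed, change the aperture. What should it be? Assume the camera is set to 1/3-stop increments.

f/5

Overexposed by 1 1/3 stops → need 1 1/3 stops darker.
Aperture: f/3.2 → f/3.5 → f/4 → f/4.5 → f/5.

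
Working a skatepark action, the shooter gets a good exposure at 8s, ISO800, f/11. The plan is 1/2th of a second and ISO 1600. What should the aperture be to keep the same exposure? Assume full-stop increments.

Shutter speed: 8 → 4 → 2 → 1 → 1/2 — 4 stops shorter (darker).
ISO: 800 → 1600 — 1 stop raised (brighter).
Net change so far: 3 stops darker. Offset with the aperture: f/11 → f/8 → f/5.6 → f/4.

f/4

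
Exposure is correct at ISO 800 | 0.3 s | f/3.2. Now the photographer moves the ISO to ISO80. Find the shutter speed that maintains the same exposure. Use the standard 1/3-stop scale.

3.2 s

ISO: 800 → 640 → 500 → 400 → 320 → 250 → 200 → 160 → 125 → 100 → 80 — 3 1/3 stops lower (darker).
Need 3 1/3 stops brighter from the shutter speed: 0.3 → 0.4 → 0.5 → 0.6 → 0.8 → 1 → 1.3 → 1.6 → 2 → 2.5 → 3.2.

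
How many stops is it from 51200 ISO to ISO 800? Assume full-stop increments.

6 stops

51200 → 25600 → 12800 → 6400 → 3200 → 1600 → 800 — count the steps: 6 stops.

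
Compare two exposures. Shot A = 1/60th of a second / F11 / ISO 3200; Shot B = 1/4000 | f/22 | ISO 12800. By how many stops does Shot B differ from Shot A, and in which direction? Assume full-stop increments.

6 stops darker

Aperture: f/11 → f/16 → f/22 — 2 stops narrower (darker).
Shutter speed: 1/60 → 1/125 → 1/250 → 1/500 → 1/1000 → 1/2000 → 1/4000 — 6 stops shorter (darker).
ISO: 3200 → 6400 → 12800 — 2 stops higher (brighter).
Net: −2 −6 +2 = −6 stops.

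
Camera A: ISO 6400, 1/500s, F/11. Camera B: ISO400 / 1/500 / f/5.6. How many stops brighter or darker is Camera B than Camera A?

Aperture: f/11 → f/8 → f/5.6 — 2 stops wider (brighter).
Shutter speed: unchanged.
ISO: 6400 → 3200 → 1600 → 800 → 400 — 4 stops lower (darker).
Net: +2 −4 = −2 stops.

2 stops darker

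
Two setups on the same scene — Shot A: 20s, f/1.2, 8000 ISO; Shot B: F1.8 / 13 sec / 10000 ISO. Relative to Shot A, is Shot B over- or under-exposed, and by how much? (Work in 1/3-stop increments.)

1 1/3 stops darker

Aperture: f/1.2 → f/1.4 → f/1.6 → f/1.8 — 1 stop narrower (darker).
Shutter speed: 20 → 15 → 13 — 2/3 stop shorter (darker).
ISO: 8000 → 10000 — 1/3 stop higher (brighter).
Net: −1 −2/3 +1/3 = −1 1/3 stops.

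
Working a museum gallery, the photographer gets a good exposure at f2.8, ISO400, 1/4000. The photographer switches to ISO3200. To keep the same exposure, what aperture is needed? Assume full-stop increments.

ISO: 400 → 800 → 1600 → 3200 — 3 stops raised (brighter).
Need 3 stops darker from the aperture: f/2.8 → f/4 → f/5.6 → f/8.

f/8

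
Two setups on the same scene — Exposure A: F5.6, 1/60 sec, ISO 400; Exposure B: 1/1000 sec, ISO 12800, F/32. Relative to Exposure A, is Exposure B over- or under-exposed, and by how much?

Aperture: f/5.6 → f/8 → f/11 → f/16 → f/22 → f/32 — 5 stops stopped down (darker).
Shutter speed: 1/60 → 1/125 → 1/250 → 1/500 → 1/1000 — 4 stops faster (darker).
ISO: 400 → 800 → 1600 → 3200 → 6400 → 12800 — 5 stops raised (brighter).
Net: −5 −4 +5 = −4 stops.

4 stops darker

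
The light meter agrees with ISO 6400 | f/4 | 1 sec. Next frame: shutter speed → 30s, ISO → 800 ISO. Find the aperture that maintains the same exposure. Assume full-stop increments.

Shutter speed: 1 → 2 → 4 → 8 → 15 → 30 — 5 stops longer (brighter).
ISO: 6400 → 3200 → 1600 → 800 — 3 stops dropped (darker).
Net change so far: 2 stops brighter. Offset with the aperture: f/4 → f/5.6 → f/8.

f/8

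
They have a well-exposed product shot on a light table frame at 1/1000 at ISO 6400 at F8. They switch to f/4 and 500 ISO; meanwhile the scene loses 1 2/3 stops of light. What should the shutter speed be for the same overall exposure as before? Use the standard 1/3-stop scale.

1/100s

Scene light: 1 2/3 stops darker.
Aperture: f/8 → f/7.1 → f/6.3 → f/5.6 → f/5 → f/4.5 → f/4 — 2 stops larger aperture (brighter).
ISO: 6400 → 5000 → 4000 → 3200 → 2500 → 2000 → 1600 → 1250 → 1000 → 800 → 640 → 500 — 3 2/3 stops dropped (darker).
Net so far: 3 1/3 stops darker. Shutter speed: 1/1000 → 1/800 → 1/640 → 1/500 → 1/400 → 1/320 → 1/250 → 1/200 → 1/160 → 1/125 → 1/100.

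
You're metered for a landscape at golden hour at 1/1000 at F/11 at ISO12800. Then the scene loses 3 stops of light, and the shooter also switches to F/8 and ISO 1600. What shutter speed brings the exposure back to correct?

Scene light: 3 stops darker.
Aperture: f/11 → f/8 — 1 stop opened up (brighter).
ISO: 12800 → 6400 → 3200 → 1600 — 3 stops dropped (darker).
Net so far: 5 stops darker. Shutter speed: 1/1000 → 1/500 → 1/250 → 1/125 → 1/60 → 1/30.

1/30s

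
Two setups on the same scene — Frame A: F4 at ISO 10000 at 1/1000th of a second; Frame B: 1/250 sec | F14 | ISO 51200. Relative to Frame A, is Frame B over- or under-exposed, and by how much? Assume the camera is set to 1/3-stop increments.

Aperture: f/4 → f/4.5 → f/5 → f/5.6 → f/6.3 → f/7.1 → f/8 → f/9 → f/10 → f/11 → f/13 → f/14 — 3 2/3 stops smaller aperture (darker).
Shutter speed: 1/1000 → 1/800 → 1/640 → 1/500 → 1/400 → 1/320 → 1/250 — 2 stops slower (brighter).
ISO: 10000 → 12800 → 16000 → 20000 → 25600 → 32000 → 40000 → 51200 — 2 1/3 stops raised (brighter).
Net: −3 2/3 +2 +2 1/3 = +2/3 stops.

2/3 stop brighter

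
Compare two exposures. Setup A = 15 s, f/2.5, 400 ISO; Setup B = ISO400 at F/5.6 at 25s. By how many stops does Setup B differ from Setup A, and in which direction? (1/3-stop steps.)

1 2/3 stops darker

Aperture: f/2.5 → f/2.8 → f/3.2 → f/3.5 → f/4 → f/4.5 → f/5 → f/5.6 — 2 1/3 stops stopped down (darker).
Shutter speed: 15 → 20 → 25 — 2/3 stop slower (brighter).
ISO: unchanged.
Net: −2 1/3 +2/3 = −1 2/3 stops.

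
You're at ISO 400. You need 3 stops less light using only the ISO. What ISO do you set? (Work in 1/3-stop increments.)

ISO: 400 → 320 → 250 → 200 → 160 → 125 → 100 → 80 → 64 → 50 — 3 stops lower (darker).

ISO 50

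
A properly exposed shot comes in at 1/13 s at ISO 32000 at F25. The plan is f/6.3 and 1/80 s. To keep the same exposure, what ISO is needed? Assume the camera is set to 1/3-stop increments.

Aperture: f/25 → f/22 → f/20 → f/18 → f/16 → f/14 → f/13 → f/11 → f/10 → f/9 → f/8 → f/7.1 → f/6.3 — 4 stops opened up (brighter).
Shutter speed: 1/13 → 1/15 → 1/20 → 1/25 → 1/30 → 1/40 → 1/50 → 1/60 → 1/80 — 2 2/3 stops faster (darker).
Net change so far: 1 1/3 stops brighter. Offset with the ISO: 32000 → 25600 → 20000 → 16000 → 12800.

ISO 12800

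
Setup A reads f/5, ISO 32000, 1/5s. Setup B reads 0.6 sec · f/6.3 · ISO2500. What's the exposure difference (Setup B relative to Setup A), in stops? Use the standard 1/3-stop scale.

Aperture: f/5 → f/5.6 → f/6.3 — 2/3 stop smaller aperture (darker).
Shutter speed: 1/5 → 1/4 → 0.3 → 0.4 → 0.5 → 0.6 — 1 2/3 stops slower (brighter).
ISO: 32000 → 25600 → 20000 → 16000 → 12800 → 10000 → 8000 → 6400 → 5000 → 4000 → 3200 → 2500 — 3 2/3 stops dropped (darker).
Net: −2/3 +1 2/3 −3 2/3 = −2 2/3 stops.

2 2/3 stops darker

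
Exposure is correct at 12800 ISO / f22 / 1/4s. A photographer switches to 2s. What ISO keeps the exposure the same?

ISO 1600

Shutter speed: 1/4 → 1/2 → 1 → 2 — 3 stops slower (brighter).
Need 3 stops darker from the ISO: 12800 → 6400 → 3200 → 1600.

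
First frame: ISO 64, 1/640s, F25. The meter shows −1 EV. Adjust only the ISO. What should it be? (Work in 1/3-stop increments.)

Underexposed by 1 stop → need 1 stop brighter.
ISO: 64 → 80 → 100 → 125.

ISO 125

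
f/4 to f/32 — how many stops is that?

f/4 → f/5.6 → f/8 → f/11 → f/16 → f/22 → f/32 — count the steps: 6 stops.

6 stops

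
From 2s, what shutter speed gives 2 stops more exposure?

8 s

Shutter speed: 2 → 4 → 8 — 2 stops longer (brighter).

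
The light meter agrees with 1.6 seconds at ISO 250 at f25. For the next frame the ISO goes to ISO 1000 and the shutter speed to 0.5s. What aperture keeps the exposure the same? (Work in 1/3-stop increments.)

f/29

ISO: 250 → 320 → 400 → 500 → 640 → 800 → 1000 — 2 stops higher (brighter).
Shutter speed: 1.6 → 1.3 → 1 → 0.8 → 0.6 → 0.5 — 1 2/3 stops faster (darker).
Net change so far: 1/3 stop brighter. Offset with the aperture: f/25 → f/29.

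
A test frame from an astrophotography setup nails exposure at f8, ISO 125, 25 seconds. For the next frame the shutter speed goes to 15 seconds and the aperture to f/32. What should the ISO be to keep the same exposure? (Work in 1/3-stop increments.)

Shutter speed: 25 → 20 → 15 — 2/3 stop shorter (darker).
Aperture: f/8 → f/9 → f/10 → f/11 → f/13 → f/14 → f/16 → f/18 → f/20 → f/22 → f/25 → f/29 → f/32 — 4 stops narrower (darker).
Net change so far: 4 2/3 stops darker. Offset with the ISO: 125 → 160 → 200 → 250 → 320 → 400 → 500 → 640 → 800 → 1000 → 1250 → 1600 → 2000 → 2500 → 3200.

ISO 3200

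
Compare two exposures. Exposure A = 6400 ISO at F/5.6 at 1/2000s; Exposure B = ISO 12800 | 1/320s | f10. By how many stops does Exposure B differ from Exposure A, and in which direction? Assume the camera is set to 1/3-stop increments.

Aperture: f/5.6 → f/6.3 → f/7.1 → f/8 → f/9 → f/10 — 1 2/3 stops narrower (darker).
Shutter speed: 1/2000 → 1/1600 → 1/1250 → 1/1000 → 1/800 → 1/640 → 1/500 → 1/400 → 1/320 — 2 2/3 stops longer (brighter).
ISO: 6400 → 8000 → 10000 → 12800 — 1 stop raised (brighter).
Net: −1 2/3 +2 2/3 +1 = +2 stops.

2 stops brighter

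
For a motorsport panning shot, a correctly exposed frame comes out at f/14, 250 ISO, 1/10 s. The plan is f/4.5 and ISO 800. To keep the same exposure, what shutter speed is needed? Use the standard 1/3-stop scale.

Aperture: f/14 → f/13 → f/11 → f/10 → f/9 → f/8 → f/7.1 → f/6.3 → f/5.6 → f/5 → f/4.5 — 3 1/3 stops larger aperture (brighter).
ISO: 250 → 320 → 400 → 500 → 640 → 800 — 1 2/3 stops raised (brighter).
Net change so far: 5 stops brighter. Offset with the shutter speed: 1/10 → 1/13 → 1/15 → 1/20 → 1/25 → 1/30 → 1/40 → 1/50 → 1/60 → 1/80 → 1/100 → 1/125 → 1/160 → 1/200 → 1/250 → 1/320.

1/320s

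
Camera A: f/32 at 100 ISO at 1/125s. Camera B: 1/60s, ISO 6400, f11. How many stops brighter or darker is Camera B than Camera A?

Aperture: f/32 → f/22 → f/16 → f/11 — 3 stops larger aperture (brighter).
Shutter speed: 1/125 → 1/60 — 1 stop slower (brighter).
ISO: 100 → 200 → 400 → 800 → 1600 → 3200 → 6400 — 6 stops higher (brighter).
Net: +3 +1 +6 = +10 stops.

10 stops brighter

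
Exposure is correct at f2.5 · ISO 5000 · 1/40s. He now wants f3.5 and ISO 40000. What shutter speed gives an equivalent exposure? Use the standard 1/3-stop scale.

1/160s

Aperture: f/2.5 → f/2.8 → f/3.2 → f/3.5 — 1 stop smaller aperture (darker).
ISO: 5000 → 6400 → 8000 → 10000 → 12800 → 16000 → 20000 → 25600 → 32000 → 40000 — 3 stops raised (brighter).
Net change so far: 2 stops brighter. Offset with the shutter speed: 1/40 → 1/50 → 1/60 → 1/80 → 1/100 → 1/125 → 1/160.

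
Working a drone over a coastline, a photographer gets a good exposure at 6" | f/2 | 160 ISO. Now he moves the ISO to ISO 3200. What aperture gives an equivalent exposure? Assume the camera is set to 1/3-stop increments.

ISO: 160 → 200 → 250 → 320 → 400 → 500 → 640 → 800 → 1000 → 1250 → 1600 → 2000 → 2500 → 3200 — 4 1/3 stops raised (brighter).
Need 4 1/3 stops darker from the aperture: f/2 → f/2.2 → f/2.5 → f/2.8 → f/3.2 → f/3.5 → f/4 → f/4.5 → f/5 → f/5.6 → f/6.3 → f/7.1 → f/8 → f/9.

f/9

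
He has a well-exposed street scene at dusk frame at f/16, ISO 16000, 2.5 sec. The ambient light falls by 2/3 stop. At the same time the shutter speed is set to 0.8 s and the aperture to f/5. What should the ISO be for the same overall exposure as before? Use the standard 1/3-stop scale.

Scene light: 2/3 stop darker.
Shutter speed: 2.5 → 2 → 1.6 → 1.3 → 1 → 0.8 — 1 2/3 stops faster (darker).
Aperture: f/16 → f/14 → f/13 → f/11 → f/10 → f/9 → f/8 → f/7.1 → f/6.3 → f/5.6 → f/5 — 3 1/3 stops wider (brighter).
Net so far: 1 stop brighter. ISO: 16000 → 12800 → 10000 → 8000.

ISO 8000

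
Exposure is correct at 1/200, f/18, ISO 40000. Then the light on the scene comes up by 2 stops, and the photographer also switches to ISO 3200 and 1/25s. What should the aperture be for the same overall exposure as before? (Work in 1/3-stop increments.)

Scene light: 2 stops brighter.
ISO: 40000 → 32000 → 25600 → 20000 → 16000 → 12800 → 10000 → 8000 → 6400 → 5000 → 4000 → 3200 — 3 2/3 stops dropped (darker).
Shutter speed: 1/200 → 1/160 → 1/125 → 1/100 → 1/80 → 1/60 → 1/50 → 1/40 → 1/30 → 1/25 — 3 stops longer (brighter).
Net so far: 1 1/3 stops brighter. Aperture: f/18 → f/20 → f/22 → f/25 → f/29.

f/29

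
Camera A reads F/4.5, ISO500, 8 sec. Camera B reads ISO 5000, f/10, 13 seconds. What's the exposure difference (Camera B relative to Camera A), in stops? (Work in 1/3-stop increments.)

Aperture: f/4.5 → f/5 → f/5.6 → f/6.3 → f/7.1 → f/8 → f/9 → f/10 — 2 1/3 stops narrower (darker).
Shutter speed: 8 → 10 → 13 — 2/3 stop longer (brighter).
ISO: 500 → 640 → 800 → 1000 → 1250 → 1600 → 2000 → 2500 → 3200 → 4000 → 5000 — 3 1/3 stops higher (brighter).
Net: −2 1/3 +2/3 +3 1/3 = +1 2/3 stops.

1 2/3 stops brighter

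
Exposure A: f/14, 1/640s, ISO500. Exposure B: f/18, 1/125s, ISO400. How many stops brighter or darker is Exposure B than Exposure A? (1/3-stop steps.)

Aperture: f/14 → f/16 → f/18 — 2/3 stop smaller aperture (darker).
Shutter speed: 1/640 → 1/500 → 1/400 → 1/320 → 1/250 → 1/200 → 1/160 → 1/125 — 2 1/3 stops slower (brighter).
ISO: 500 → 400 — 1/3 stop lower (darker).
Net: −2/3 +2 1/3 −1/3 = +1 1/3 stops.

1 1/3 stops brighter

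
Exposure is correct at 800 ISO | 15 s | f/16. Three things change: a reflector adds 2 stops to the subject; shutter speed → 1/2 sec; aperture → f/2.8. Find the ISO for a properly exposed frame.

Scene light: 2 stops brighter.
Shutter speed: 15 → 8 → 4 → 2 → 1 → 1/2 — 5 stops shorter (darker).
Aperture: f/16 → f/11 → f/8 → f/5.6 → f/4 → f/2.8 — 5 stops wider (brighter).
Net so far: 2 stops brighter. ISO: 800 → 400 → 200.

ISO 200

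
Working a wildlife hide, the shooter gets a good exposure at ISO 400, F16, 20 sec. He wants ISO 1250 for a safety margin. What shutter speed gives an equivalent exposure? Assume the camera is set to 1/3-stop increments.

ISO: 400 → 500 → 640 → 800 → 1000 → 1250 — 1 2/3 stops raised (brighter).
Need 1 2/3 stops darker from the shutter speed: 20 → 15 → 13 → 10 → 8 → 6.

6 s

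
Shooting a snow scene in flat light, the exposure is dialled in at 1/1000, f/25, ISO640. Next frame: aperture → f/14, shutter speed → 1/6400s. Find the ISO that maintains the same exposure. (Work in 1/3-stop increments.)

ISO 1250

Aperture: f/25 → f/22 → f/20 → f/18 → f/16 → f/14 — 1 2/3 stops opened up (brighter).
Shutter speed: 1/1000 → 1/1250 → 1/1600 → 1/2000 → 1/2500 → 1/3200 → 1/4000 → 1/5000 → 1/6400 — 2 2/3 stops faster (darker).
Net change so far: 1 stop darker. Offset with the ISO: 640 → 800 → 1000 → 1250.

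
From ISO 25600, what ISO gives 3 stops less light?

ISO 3200

ISO: 25600 → 12800 → 6400 → 3200 — 3 stops lower (darker).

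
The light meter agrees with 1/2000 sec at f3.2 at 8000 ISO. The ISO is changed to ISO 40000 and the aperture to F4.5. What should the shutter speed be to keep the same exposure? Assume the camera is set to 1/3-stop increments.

1/5000s

ISO: 8000 → 10000 → 12800 → 16000 → 20000 → 25600 → 32000 → 40000 — 2 1/3 stops raised (brighter).
Aperture: f/3.2 → f/3.5 → f/4 → f/4.5 — 1 stop narrower (darker).
Net change so far: 1 1/3 stops brighter. Offset with the shutter speed: 1/2000 → 1/2500 → 1/3200 → 1/4000 → 1/5000.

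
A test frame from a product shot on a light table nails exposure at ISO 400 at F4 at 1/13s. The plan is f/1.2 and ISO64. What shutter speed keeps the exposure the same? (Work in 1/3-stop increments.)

1/20s

Aperture: f/4 → f/3.5 → f/3.2 → f/2.8 → f/2.5 → f/2.2 → f/2 → f/1.8 → f/1.6 → f/1.4 → f/1.2 — 3 1/3 stops opened up (brighter).
ISO: 400 → 320 → 250 → 200 → 160 → 125 → 100 → 80 → 64 — 2 2/3 stops lower (darker).
Net change so far: 2/3 stop brighter. Offset with the shutter speed: 1/13 → 1/15 → 1/20.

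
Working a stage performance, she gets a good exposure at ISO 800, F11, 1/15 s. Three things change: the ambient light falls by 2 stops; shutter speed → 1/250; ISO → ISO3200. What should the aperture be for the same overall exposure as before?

Scene light: 2 stops darker.
Shutter speed: 1/15 → 1/30 → 1/60 → 1/125 → 1/250 — 4 stops shorter (darker).
ISO: 800 → 1600 → 3200 — 2 stops higher (brighter).
Net so far: 4 stops darker. Aperture: f/11 → f/8 → f/5.6 → f/4 → f/2.8.

f/2.8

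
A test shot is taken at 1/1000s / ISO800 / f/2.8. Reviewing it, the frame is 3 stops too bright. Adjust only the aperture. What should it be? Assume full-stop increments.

f/8

Overexposed by 3 stops → need 3 stops darker.
Aperture: f/2.8 → f/4 → f/5.6 → f/8.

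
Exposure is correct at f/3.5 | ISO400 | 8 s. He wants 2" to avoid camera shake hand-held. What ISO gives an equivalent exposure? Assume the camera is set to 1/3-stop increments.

ISO 1600

Shutter speed: 8 → 6 → 5 → 4 → 3.2 → 2.5 → 2 — 2 stops shorter (darker).
Need 2 stops brighter from the ISO: 400 → 500 → 640 → 800 → 1000 → 1250 → 1600.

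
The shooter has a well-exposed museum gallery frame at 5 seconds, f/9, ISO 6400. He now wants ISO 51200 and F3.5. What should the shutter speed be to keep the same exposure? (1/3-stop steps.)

ISO: 6400 → 8000 → 10000 → 12800 → 16000 → 20000 → 25600 → 32000 → 40000 → 51200 — 3 stops higher (brighter).
Aperture: f/9 → f/8 → f/7.1 → f/6.3 → f/5.6 → f/5 → f/4.5 → f/4 → f/3.5 — 2 2/3 stops opened up (brighter).
Net change so far: 5 2/3 stops brighter. Offset with the shutter speed: 5 → 4 → 3.2 → 2.5 → 2 → 1.6 → 1.3 → 1 → 0.8 → 0.6 → 0.5 → 0.4 → 0.3 → 1/4 → 1/5 → 1/6 → 1/8 → 1/10.

1/10s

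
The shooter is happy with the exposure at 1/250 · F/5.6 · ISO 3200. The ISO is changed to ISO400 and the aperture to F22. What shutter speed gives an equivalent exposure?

1/2s

ISO: 3200 → 1600 → 800 → 400 — 3 stops dropped (darker).
Aperture: f/5.6 → f/8 → f/11 → f/16 → f/22 — 4 stops smaller aperture (darker).
Net change so far: 7 stops darker. Offset with the shutter speed: 1/250 → 1/125 → 1/60 → 1/30 → 1/15 → 1/8 → 1/4 → 1/2.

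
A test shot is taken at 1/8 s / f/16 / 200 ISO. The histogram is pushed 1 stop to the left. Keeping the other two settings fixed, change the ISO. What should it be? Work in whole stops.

Underexposed by 1 stop → need 1 stop brighter.
ISO: 200 → 400.

ISO 400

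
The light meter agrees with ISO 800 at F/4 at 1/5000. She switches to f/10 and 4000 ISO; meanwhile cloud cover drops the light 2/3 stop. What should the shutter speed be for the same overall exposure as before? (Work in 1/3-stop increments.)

Scene light: 2/3 stop darker.
Aperture: f/4 → f/4.5 → f/5 → f/5.6 → f/6.3 → f/7.1 → f/8 → f/9 → f/10 — 2 2/3 stops stopped down (darker).
ISO: 800 → 1000 → 1250 → 1600 → 2000 → 2500 → 3200 → 4000 — 2 1/3 stops raised (brighter).
Net so far: 1 stop darker. Shutter speed: 1/5000 → 1/4000 → 1/3200 → 1/2500.

1/2500s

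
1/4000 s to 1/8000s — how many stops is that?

1 stop

1/4000 → 1/8000 — count the steps: 1 stop.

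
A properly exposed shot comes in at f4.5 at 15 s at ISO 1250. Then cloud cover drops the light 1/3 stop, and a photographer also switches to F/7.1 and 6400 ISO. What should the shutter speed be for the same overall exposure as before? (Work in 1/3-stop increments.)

10 s

Scene light: 1/3 stop darker.
Aperture: f/4.5 → f/5 → f/5.6 → f/6.3 → f/7.1 — 1 1/3 stops smaller aperture (darker).
ISO: 1250 → 1600 → 2000 → 2500 → 3200 → 4000 → 5000 → 6400 — 2 1/3 stops higher (brighter).
Net so far: 2/3 stop brighter. Shutter speed: 15 → 13 → 10.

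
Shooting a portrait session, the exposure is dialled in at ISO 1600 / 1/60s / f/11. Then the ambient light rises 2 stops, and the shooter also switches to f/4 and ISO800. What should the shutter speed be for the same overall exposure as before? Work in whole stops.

1/1000s

Scene light: 2 stops brighter.
Aperture: f/11 → f/8 → f/5.6 → f/4 — 3 stops larger aperture (brighter).
ISO: 1600 → 800 — 1 stop lower (darker).
Net so far: 4 stops brighter. Shutter speed: 1/60 → 1/125 → 1/250 → 1/500 → 1/1000.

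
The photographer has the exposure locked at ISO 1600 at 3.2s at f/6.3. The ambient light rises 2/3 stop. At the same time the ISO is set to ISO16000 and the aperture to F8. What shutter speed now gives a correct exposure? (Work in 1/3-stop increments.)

0.3 s

Scene light: 2/3 stop brighter.
ISO: 1600 → 2000 → 2500 → 3200 → 4000 → 5000 → 6400 → 8000 → 10000 → 12800 → 16000 — 3 1/3 stops higher (brighter).
Aperture: f/6.3 → f/7.1 → f/8 — 2/3 stop narrower (darker).
Net so far: 3 1/3 stops brighter. Shutter speed: 3.2 → 2.5 → 2 → 1.6 → 1.3 → 1 → 0.8 → 0.6 → 0.5 → 0.4 → 0.3.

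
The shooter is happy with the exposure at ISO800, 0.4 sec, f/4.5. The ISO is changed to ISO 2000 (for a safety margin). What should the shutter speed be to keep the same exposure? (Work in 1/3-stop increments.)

ISO: 800 → 1000 → 1250 → 1600 → 2000 — 1 1/3 stops raised (brighter).
Need 1 1/3 stops darker from the shutter speed: 0.4 → 0.3 → 1/4 → 1/5 → 1/6.

1/6s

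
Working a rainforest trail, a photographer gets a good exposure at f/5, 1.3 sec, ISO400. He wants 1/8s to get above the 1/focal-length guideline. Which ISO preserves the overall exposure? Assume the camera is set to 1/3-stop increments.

ISO 4000

Shutter speed: 1.3 → 1 → 0.8 → 0.6 → 0.5 → 0.4 → 0.3 → 1/4 → 1/5 → 1/6 → 1/8 — 3 1/3 stops shorter (darker).
Need 3 1/3 stops brighter from the ISO: 400 → 500 → 640 → 800 → 1000 → 1250 → 1600 → 2000 → 2500 → 3200 → 4000.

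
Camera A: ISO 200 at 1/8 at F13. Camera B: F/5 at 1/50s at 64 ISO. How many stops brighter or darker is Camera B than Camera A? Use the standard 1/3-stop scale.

1 2/3 stops darker

Aperture: f/13 → f/11 → f/10 → f/9 → f/8 → f/7.1 → f/6.3 → f/5.6 → f/5 — 2 2/3 stops larger aperture (brighter).
Shutter speed: 1/8 → 1/10 → 1/13 → 1/15 → 1/20 → 1/25 → 1/30 → 1/40 → 1/50 — 2 2/3 stops shorter (darker).
ISO: 200 → 160 → 125 → 100 → 80 → 64 — 1 2/3 stops dropped (darker).
Net: +2 2/3 −2 2/3 −1 2/3 = −1 2/3 stops.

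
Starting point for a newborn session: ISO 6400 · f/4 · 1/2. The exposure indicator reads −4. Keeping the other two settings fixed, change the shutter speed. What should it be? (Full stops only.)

Underexposed by 4 stops → need 4 stops brighter.
Shutter speed: 1/2 → 1 → 2 → 4 → 8.

8 s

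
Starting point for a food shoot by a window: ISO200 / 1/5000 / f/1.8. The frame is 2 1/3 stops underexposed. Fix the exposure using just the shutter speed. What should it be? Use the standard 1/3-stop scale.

Underexposed by 2 1/3 stops → need 2 1/3 stops brighter.
Shutter speed: 1/5000 → 1/4000 → 1/3200 → 1/2500 → 1/2000 → 1/1600 → 1/1250 → 1/1000.

1/1000s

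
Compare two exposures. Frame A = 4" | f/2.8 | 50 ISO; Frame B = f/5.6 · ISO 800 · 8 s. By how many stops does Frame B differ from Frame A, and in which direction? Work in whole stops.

3 stops brighter

Aperture: f/2.8 → f/4 → f/5.6 — 2 stops stopped down (darker).
Shutter speed: 4 → 8 — 1 stop longer (brighter).
ISO: 50 → 100 → 200 → 400 → 800 — 4 stops raised (brighter).
Net: −2 +1 +4 = +3 stops.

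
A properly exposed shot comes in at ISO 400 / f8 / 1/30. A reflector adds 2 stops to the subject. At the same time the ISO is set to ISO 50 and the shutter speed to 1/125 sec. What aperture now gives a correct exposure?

Scene light: 2 stops brighter.
ISO: 400 → 200 → 100 → 50 — 3 stops lower (darker).
Shutter speed: 1/30 → 1/60 → 1/125 — 2 stops faster (darker).
Net so far: 3 stops darker. Aperture: f/8 → f/5.6 → f/4 → f/2.8.

f/2.8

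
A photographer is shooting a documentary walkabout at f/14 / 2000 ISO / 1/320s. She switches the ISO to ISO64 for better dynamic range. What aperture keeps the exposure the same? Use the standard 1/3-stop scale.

f/2.5

ISO: 2000 → 1600 → 1250 → 1000 → 800 → 640 → 500 → 400 → 320 → 250 → 200 → 160 → 125 → 100 → 80 → 64 — 5 stops lower (darker).
Need 5 stops brighter from the aperture: f/14 → f/13 → f/11 → f/10 → f/9 → f/8 → f/7.1 → f/6.3 → f/5.6 → f/5 → f/4.5 → f/4 → f/3.5 → f/3.2 → f/2.8 → f/2.5.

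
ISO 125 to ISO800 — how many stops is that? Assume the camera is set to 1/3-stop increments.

125 → 160 → 200 → 250 → 320 → 400 → 500 → 640 → 800 — count the steps: 8 third-stops = 2 2/3 stops.

2 2/3 stops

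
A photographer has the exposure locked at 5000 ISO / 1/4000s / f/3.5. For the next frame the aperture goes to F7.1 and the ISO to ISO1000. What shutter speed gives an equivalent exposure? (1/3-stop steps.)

1/200s

Aperture: f/3.5 → f/4 → f/4.5 → f/5 → f/5.6 → f/6.3 → f/7.1 — 2 stops stopped down (darker).
ISO: 5000 → 4000 → 3200 → 2500 → 2000 → 1600 → 1250 → 1000 — 2 1/3 stops lower (darker).
Net change so far: 4 1/3 stops darker. Offset with the shutter speed: 1/4000 → 1/3200 → 1/2500 → 1/2000 → 1/1600 → 1/1250 → 1/1000 → 1/800 → 1/640 → 1/500 → 1/400 → 1/320 → 1/250 → 1/200.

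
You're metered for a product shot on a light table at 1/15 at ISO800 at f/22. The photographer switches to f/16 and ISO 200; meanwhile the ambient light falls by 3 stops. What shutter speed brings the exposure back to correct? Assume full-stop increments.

1 s

Scene light: 3 stops darker.
Aperture: f/22 → f/16 — 1 stop opened up (brighter).
ISO: 800 → 400 → 200 — 2 stops lower (darker).
Net so far: 4 stops darker. Shutter speed: 1/15 → 1/8 → 1/4 → 1/2 → 1.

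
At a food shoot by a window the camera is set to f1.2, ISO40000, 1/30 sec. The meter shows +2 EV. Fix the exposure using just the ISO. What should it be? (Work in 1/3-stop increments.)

ISO 10000

Overexposed by 2 stops → need 2 stops darker.
ISO: 40000 → 32000 → 25600 → 20000 → 16000 → 12800 → 10000.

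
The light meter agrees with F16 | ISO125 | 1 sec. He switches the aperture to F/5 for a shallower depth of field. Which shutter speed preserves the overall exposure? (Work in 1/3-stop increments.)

Aperture: f/16 → f/14 → f/13 → f/11 → f/10 → f/9 → f/8 → f/7.1 → f/6.3 → f/5.6 → f/5 — 3 1/3 stops opened up (brighter).
Need 3 1/3 stops darker from the shutter speed: 1 → 0.8 → 0.6 → 0.5 → 0.4 → 0.3 → 1/4 → 1/5 → 1/6 → 1/8 → 1/10.

1/10s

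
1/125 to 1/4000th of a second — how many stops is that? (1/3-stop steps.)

5 stops

1/125 → 1/160 → 1/200 → 1/250 → 1/320 → 1/400 → 1/500 → 1/640 → 1/800 → 1/1000 → 1/1250 → 1/1600 → 1/2000 → 1/2500 → 1/3200 → 1/4000 — count the steps: 15 third-stops = 5 stops.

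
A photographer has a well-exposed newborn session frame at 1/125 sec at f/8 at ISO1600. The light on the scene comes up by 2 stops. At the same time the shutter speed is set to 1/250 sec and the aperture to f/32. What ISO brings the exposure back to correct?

ISO 12800

Scene light: 2 stops brighter.
Shutter speed: 1/125 → 1/250 — 1 stop shorter (darker).
Aperture: f/8 → f/11 → f/16 → f/22 → f/32 — 4 stops stopped down (darker).
Net so far: 3 stops darker. ISO: 1600 → 3200 → 6400 → 12800.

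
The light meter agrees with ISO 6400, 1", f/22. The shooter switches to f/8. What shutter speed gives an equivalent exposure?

1/8s

Aperture: f/22 → f/16 → f/11 → f/8 — 3 stops opened up (brighter).
Need 3 stops darker from the shutter speed: 1 → 1/2 → 1/4 → 1/8.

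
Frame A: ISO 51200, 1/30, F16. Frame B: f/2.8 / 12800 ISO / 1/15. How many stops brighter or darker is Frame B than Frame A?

4 stops brighter

Aperture: f/16 → f/11 → f/8 → f/5.6 → f/4 → f/2.8 — 5 stops larger aperture (brighter).
Shutter speed: 1/30 → 1/15 — 1 stop longer (brighter).
ISO: 51200 → 25600 → 12800 — 2 stops dropped (darker).
Net: +5 +1 −2 = +4 stops.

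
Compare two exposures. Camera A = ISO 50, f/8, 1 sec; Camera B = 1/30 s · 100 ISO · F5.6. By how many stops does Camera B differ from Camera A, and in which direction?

3 stops darker

Aperture: f/8 → f/5.6 — 1 stop opened up (brighter).
Shutter speed: 1 → 1/2 → 1/4 → 1/8 → 1/15 → 1/30 — 5 stops faster (darker).
ISO: 50 → 100 — 1 stop higher (brighter).
Net: +1 −5 +1 = −3 stops.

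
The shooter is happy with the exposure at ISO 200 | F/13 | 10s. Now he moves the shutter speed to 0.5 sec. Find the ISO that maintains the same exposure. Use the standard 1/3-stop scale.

ISO 4000

Shutter speed: 10 → 8 → 6 → 5 → 4 → 3.2 → 2.5 → 2 → 1.6 → 1.3 → 1 → 0.8 → 0.6 → 0.5 — 4 1/3 stops shorter (darker).
Need 4 1/3 stops brighter from the ISO: 200 → 250 → 320 → 400 → 500 → 640 → 800 → 1000 → 1250 → 1600 → 2000 → 2500 → 3200 → 4000.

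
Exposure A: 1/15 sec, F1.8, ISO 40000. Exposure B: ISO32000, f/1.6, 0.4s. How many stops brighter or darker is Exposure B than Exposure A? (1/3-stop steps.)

2 2/3 stops brighter

Aperture: f/1.8 → f/1.6 — 1/3 stop wider (brighter).
Shutter speed: 1/15 → 1/13 → 1/10 → 1/8 → 1/6 → 1/5 → 1/4 → 0.3 → 0.4 — 2 2/3 stops slower (brighter).
ISO: 40000 → 32000 — 1/3 stop lower (darker).
Net: +1/3 +2 2/3 −1/3 = +2 2/3 stops.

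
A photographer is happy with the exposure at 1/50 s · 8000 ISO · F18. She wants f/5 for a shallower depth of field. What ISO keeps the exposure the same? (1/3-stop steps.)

Aperture: f/18 → f/16 → f/14 → f/13 → f/11 → f/10 → f/9 → f/8 → f/7.1 → f/6.3 → f/5.6 → f/5 — 3 2/3 stops wider (brighter).
Need 3 2/3 stops darker from the ISO: 8000 → 6400 → 5000 → 4000 → 3200 → 2500 → 2000 → 1600 → 1250 → 1000 → 800 → 640.

ISO 640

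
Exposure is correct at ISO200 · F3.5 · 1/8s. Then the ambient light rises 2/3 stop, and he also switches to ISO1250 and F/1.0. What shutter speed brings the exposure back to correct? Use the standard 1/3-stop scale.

Scene light: 2/3 stop brighter.
ISO: 200 → 250 → 320 → 400 → 500 → 640 → 800 → 1000 → 1250 — 2 2/3 stops higher (brighter).
Aperture: f/3.5 → f/3.2 → f/2.8 → f/2.5 → f/2.2 → f/2 → f/1.8 → f/1.6 → f/1.4 → f/1.2 → f/1.1 → f/1.0 — 3 2/3 stops larger aperture (brighter).
Net so far: 7 stops brighter. Shutter speed: 1/8 → 1/10 → 1/13 → 1/15 → 1/20 → 1/25 → 1/30 → 1/40 → 1/50 → 1/60 → 1/80 → 1/100 → 1/125 → 1/160 → 1/200 → 1/250 → 1/320 → 1/400 → 1/500 → 1/640 → 1/800 → 1/1000.

1/1000s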